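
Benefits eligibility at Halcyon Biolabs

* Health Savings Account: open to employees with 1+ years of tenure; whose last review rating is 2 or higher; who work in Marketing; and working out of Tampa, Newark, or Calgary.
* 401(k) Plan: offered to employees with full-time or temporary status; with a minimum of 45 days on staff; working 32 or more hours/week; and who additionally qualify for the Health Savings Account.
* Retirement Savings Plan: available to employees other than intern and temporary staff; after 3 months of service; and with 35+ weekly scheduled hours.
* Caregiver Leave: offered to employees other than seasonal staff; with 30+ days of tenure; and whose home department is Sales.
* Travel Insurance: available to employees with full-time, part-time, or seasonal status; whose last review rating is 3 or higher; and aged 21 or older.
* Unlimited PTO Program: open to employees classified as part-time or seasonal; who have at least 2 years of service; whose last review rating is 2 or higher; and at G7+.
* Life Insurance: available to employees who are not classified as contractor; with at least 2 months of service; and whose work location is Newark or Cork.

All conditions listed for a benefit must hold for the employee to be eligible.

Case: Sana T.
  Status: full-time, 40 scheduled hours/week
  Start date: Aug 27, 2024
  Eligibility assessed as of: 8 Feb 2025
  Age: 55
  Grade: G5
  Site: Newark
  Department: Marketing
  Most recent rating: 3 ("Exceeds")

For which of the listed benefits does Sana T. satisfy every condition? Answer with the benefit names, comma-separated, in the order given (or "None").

Retirement Savings Plan, Travel Insurance, Life Insurance

Service from Aug 27, 2024 to 8 Feb 2025: 165 days.
Health Savings Account — service 165 days < 1 year (≈365 days) ✗ → not eligible.
401(k) Plan — status full-time ✓; service 165 days ≥ 45 days ✓; 40 hrs/wk ≥ 32 ✓; not eligible for Health Savings Account ✗ → not eligible.
Retirement Savings Plan — status full-time ✓ (not excluded); service 165 days ≥ 3 months (≈90 days) ✓; 40 hrs/wk ≥ 35 ✓ → eligible.
Caregiver Leave — status full-time ✓ (not excluded); service 165 days ≥ 30 days ✓; dept Marketing ✗ → not eligible.
Travel Insurance — status full-time ✓; rating 3 ≥ 3 ✓; age 55 ≥ 21 ✓ → eligible.
Unlimited PTO Program — status full-time ✗ (requires part-time or seasonal) → not eligible.
Life Insurance — status full-time ✓ (not excluded); service 165 days ≥ 2 months (≈60 days) ✓; site Newark ✓ → eligible.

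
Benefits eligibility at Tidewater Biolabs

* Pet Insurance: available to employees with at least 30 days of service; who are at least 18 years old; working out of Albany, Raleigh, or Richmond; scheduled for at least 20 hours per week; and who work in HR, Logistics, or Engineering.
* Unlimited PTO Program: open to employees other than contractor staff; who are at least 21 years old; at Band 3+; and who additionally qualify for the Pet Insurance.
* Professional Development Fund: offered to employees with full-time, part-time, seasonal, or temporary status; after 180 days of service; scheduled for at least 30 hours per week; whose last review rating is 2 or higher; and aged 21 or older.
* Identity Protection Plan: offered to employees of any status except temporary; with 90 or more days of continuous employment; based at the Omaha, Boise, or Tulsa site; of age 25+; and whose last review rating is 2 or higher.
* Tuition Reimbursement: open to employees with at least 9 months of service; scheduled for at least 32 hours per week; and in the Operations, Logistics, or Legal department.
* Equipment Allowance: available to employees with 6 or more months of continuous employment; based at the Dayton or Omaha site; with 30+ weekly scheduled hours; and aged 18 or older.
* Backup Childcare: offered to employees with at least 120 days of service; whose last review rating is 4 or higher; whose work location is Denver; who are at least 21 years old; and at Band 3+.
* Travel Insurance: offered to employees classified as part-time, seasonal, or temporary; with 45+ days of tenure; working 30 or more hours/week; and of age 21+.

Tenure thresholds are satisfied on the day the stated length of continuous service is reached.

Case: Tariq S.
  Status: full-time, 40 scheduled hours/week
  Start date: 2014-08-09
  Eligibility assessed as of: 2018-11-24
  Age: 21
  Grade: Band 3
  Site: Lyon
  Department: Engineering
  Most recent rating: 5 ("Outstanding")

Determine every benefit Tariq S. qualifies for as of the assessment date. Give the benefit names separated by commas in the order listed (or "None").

Professional Development Fund

Service from 2014-08-09 to 2018-11-24: 1568 days.
Pet Insurance — service 1568 days ≥ 30 days ✓; age 21 ≥ 18 ✓; site Lyon ✗ (not Albany, Raleigh, or Richmond) → not eligible.
Unlimited PTO Program — status full-time ✓ (not excluded); age 21 ≥ 21 ✓; grade Band 3 ≥ Band 3 ✓; not eligible for Pet Insurance ✗ → not eligible.
Professional Development Fund — status full-time ✓; service 1568 days ≥ 180 days ✓; 40 hrs/wk ≥ 30 ✓; rating 5 ≥ 2 ✓; age 21 ≥ 21 ✓ → eligible.
Identity Protection Plan — status full-time ✓ (not excluded); service 1568 days ≥ 90 days ✓; site Lyon ✗ (not Omaha, Boise, or Tulsa) → not eligible.
Tuition Reimbursement — service 1568 days ≥ 9 months (≈270 days) ✓; 40 hrs/wk ≥ 32 ✓; dept Engineering ✗ → not eligible.
Equipment Allowance — service 1568 days ≥ 6 months (≈180 days) ✓; site Lyon ✗ (not Dayton or Omaha) → not eligible.
Backup Childcare — service 1568 days ≥ 120 days ✓; rating 5 ≥ 4 ✓; site Lyon ✗ (not Denver) → not eligible.
Travel Insurance — status full-time ✗ (requires part-time, seasonal, or temporary) → not eligible.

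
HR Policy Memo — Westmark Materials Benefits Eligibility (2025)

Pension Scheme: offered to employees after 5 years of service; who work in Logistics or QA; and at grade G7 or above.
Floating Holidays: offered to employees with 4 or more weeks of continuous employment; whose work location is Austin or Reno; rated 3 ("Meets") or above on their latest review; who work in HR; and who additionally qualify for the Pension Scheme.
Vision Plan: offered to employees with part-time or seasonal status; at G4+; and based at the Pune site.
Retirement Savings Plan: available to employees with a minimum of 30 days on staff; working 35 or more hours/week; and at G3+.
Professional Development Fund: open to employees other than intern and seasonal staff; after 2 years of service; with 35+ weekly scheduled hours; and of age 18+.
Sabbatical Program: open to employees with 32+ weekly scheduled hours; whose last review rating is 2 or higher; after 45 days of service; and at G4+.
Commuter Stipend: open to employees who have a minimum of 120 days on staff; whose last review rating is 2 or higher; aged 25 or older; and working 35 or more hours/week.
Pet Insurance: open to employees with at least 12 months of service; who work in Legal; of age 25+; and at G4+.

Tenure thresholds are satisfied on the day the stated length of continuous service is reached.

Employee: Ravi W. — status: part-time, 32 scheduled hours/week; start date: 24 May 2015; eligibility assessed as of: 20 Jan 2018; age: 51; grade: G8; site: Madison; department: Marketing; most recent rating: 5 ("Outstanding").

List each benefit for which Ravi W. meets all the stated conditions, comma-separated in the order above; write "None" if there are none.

Sabbatical Program

Service from 24 May 2015 to 20 Jan 2018: 972 days.
Pension Scheme — service 972 days < 5 years (≈1825 days) ✗ → not eligible.
Floating Holidays — service 972 days ≥ 4 weeks (≈28 days) ✓; site Madison ✗ (not Austin or Reno) → not eligible.
Vision Plan — status part-time ✓; grade G8 ≥ G4 ✓; site Madison ✗ (not Pune) → not eligible.
Retirement Savings Plan — service 972 days ≥ 30 days ✓; 32 hrs/wk < 35 ✗ → not eligible.
Professional Development Fund — status part-time ✓ (not excluded); service 972 days ≥ 2 years (≈730 days) ✓; 32 hrs/wk < 35 ✗ → not eligible.
Sabbatical Program — 32 hrs/wk ≥ 32 ✓; rating 5 ≥ 2 ✓; service 972 days ≥ 45 days ✓; grade G8 ≥ G4 ✓ → eligible.
Commuter Stipend — service 972 days ≥ 120 days ✓; rating 5 ≥ 2 ✓; age 51 ≥ 25 ✓; 32 hrs/wk < 35 ✗ → not eligible.
Pet Insurance — service 972 days ≥ 12 months (≈360 days) ✓; dept Marketing ✗ → not eligible.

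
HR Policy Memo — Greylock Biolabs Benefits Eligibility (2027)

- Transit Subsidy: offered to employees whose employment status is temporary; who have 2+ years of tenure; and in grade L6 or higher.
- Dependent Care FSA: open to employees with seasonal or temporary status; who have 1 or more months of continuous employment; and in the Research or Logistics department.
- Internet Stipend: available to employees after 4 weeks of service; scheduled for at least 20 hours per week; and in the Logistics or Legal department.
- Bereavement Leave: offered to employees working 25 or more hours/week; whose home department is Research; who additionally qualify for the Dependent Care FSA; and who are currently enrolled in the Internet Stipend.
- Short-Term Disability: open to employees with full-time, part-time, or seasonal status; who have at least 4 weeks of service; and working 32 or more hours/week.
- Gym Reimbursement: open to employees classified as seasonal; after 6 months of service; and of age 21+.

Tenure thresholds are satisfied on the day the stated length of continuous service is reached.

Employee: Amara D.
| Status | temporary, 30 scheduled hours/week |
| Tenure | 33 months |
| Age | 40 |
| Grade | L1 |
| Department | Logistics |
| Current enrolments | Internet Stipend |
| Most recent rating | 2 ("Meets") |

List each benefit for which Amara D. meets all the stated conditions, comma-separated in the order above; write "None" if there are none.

Dependent Care FSA, Internet Stipend

Transit Subsidy — status temporary ✓; service 33 months ≥ 2 years (≈730 days) ✓; grade L1 < L6 ✗ → not eligible.
Dependent Care FSA — status temporary ✓; service 33 months ≥ 1 month ✓; dept Logistics ✓ → eligible.
Internet Stipend — service 33 months ≥ 4 weeks (≈28 days) ✓; 30 hrs/wk ≥ 20 ✓; dept Logistics ✓ → eligible.
Bereavement Leave — 30 hrs/wk ≥ 25 ✓; dept Logistics ✗ → not eligible.
Short-Term Disability — status temporary ✗ (requires full-time, part-time, or seasonal) → not eligible.
Gym Reimbursement — status temporary ✗ (requires seasonal) → not eligible.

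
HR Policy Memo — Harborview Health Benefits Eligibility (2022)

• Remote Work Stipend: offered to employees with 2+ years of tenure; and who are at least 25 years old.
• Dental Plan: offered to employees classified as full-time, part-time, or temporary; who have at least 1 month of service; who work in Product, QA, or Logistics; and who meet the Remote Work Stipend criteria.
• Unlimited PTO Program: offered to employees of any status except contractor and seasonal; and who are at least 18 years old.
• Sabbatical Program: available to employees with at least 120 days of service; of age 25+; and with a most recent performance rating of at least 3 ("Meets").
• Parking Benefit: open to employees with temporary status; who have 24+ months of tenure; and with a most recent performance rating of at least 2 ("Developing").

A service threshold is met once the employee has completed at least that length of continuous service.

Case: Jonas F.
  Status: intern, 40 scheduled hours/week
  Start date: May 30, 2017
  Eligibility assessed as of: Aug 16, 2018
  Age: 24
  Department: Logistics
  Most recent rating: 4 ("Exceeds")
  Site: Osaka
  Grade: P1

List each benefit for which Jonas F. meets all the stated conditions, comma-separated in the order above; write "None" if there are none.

Service from May 30, 2017 to Aug 16, 2018: 443 days.
Remote Work Stipend — service 443 days < 2 years (≈730 days) ✗ → not eligible.
Dental Plan — status intern ✗ (requires full-time, part-time, or temporary) → not eligible.
Unlimited PTO Program — status intern ✓ (not excluded); age 24 ≥ 18 ✓ → eligible.
Sabbatical Program — service 443 days ≥ 120 days ✓; age 24 < 25 ✗ → not eligible.
Parking Benefit — status intern ✗ (requires temporary) → not eligible.

Unlimited PTO Program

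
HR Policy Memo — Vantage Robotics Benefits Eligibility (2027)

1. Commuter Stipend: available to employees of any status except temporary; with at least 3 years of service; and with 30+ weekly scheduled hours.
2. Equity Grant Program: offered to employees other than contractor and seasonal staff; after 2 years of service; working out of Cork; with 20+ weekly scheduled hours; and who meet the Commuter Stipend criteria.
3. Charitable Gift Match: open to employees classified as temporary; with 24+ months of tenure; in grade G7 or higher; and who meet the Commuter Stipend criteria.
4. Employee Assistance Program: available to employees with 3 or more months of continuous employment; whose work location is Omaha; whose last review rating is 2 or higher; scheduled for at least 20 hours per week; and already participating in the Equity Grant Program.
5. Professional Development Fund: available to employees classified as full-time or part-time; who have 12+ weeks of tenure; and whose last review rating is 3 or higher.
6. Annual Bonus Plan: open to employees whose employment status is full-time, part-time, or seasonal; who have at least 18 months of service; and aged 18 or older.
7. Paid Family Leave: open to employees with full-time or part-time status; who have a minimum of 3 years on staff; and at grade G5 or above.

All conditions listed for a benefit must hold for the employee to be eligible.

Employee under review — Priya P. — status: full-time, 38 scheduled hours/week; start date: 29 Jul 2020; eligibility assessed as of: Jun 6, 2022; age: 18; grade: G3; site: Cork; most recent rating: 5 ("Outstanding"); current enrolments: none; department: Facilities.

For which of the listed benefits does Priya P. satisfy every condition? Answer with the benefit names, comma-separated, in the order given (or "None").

Service from 29 Jul 2020 to Jun 6, 2022: 677 days.
Commuter Stipend — status full-time ✓ (not excluded); service 677 days < 3 years (≈1095 days) ✗ → not eligible.
Equity Grant Program — status full-time ✓ (not excluded); service 677 days < 2 years (≈730 days) ✗ → not eligible.
Charitable Gift Match — status full-time ✗ (requires temporary) → not eligible.
Employee Assistance Program — service 677 days ≥ 3 months (≈90 days) ✓; site Cork ✗ (not Omaha) → not eligible.
Professional Development Fund — status full-time ✓; service 677 days ≥ 12 weeks (≈84 days) ✓; rating 5 ≥ 3 ✓ → eligible.
Annual Bonus Plan — status full-time ✓; service 677 days ≥ 18 months (≈540 days) ✓; age 18 ≥ 18 ✓ → eligible.
Paid Family Leave — status full-time ✓; service 677 days < 3 years (≈1095 days) ✗ → not eligible.

Professional Development Fund, Annual Bonus Plan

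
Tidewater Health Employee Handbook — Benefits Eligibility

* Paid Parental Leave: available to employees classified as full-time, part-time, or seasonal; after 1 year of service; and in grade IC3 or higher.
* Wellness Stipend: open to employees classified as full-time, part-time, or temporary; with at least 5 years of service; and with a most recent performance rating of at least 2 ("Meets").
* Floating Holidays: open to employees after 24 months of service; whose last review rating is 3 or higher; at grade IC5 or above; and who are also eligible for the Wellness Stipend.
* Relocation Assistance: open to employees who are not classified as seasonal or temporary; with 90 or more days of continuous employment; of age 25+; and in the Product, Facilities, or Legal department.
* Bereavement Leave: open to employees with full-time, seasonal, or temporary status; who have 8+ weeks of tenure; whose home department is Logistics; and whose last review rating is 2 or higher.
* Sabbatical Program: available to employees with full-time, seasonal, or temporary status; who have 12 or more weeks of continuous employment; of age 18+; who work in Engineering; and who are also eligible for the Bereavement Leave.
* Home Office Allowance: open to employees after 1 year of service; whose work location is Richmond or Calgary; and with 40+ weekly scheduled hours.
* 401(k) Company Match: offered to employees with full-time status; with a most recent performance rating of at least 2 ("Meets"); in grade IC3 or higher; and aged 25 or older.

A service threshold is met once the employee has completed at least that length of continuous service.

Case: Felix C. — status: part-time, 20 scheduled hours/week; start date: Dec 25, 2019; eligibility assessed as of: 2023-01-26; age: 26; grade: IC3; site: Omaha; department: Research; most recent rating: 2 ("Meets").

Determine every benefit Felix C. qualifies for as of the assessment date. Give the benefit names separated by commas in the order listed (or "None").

Service from Dec 25, 2019 to 2023-01-26: 1128 days.
Paid Parental Leave — status part-time ✓; service 1128 days ≥ 1 year (≈365 days) ✓; grade IC3 ≥ IC3 ✓ → eligible.
Wellness Stipend — status part-time ✓; service 1128 days < 5 years (≈1825 days) ✗ → not eligible.
Floating Holidays — service 1128 days ≥ 24 months (≈720 days) ✓; rating 2 < 3 ✗ → not eligible.
Relocation Assistance — status part-time ✓ (not excluded); service 1128 days ≥ 90 days ✓; age 26 ≥ 25 ✓; dept Research ✗ → not eligible.
Bereavement Leave — status part-time ✗ (requires full-time, seasonal, or temporary) → not eligible.
Sabbatical Program — status part-time ✗ (requires full-time, seasonal, or temporary) → not eligible.
Home Office Allowance — service 1128 days ≥ 1 year (≈365 days) ✓; site Omaha ✗ (not Richmond or Calgary) → not eligible.
401(k) Company Match — status part-time ✗ (requires full-time) → not eligible.

Paid Parental Leave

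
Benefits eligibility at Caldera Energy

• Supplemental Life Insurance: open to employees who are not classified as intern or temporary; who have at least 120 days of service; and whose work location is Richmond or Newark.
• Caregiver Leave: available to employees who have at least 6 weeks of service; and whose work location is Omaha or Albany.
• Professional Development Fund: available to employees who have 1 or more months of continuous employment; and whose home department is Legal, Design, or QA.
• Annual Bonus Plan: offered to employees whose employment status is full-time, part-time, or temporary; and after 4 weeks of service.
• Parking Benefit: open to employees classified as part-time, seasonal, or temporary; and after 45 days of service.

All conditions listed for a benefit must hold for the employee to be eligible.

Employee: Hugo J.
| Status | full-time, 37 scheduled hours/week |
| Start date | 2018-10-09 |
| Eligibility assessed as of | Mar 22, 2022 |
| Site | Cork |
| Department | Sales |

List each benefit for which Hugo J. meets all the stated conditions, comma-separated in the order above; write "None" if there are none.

Service from 2018-10-09 to Mar 22, 2022: 1260 days.
Supplemental Life Insurance — status full-time ✓ (not excluded); service 1260 days ≥ 120 days ✓; site Cork ✗ (not Richmond or Newark) → not eligible.
Caregiver Leave — service 1260 days ≥ 6 weeks (≈42 days) ✓; site Cork ✗ (not Omaha or Albany) → not eligible.
Professional Development Fund — service 1260 days ≥ 1 month (≈30 days) ✓; dept Sales ✗ → not eligible.
Annual Bonus Plan — status full-time ✓; service 1260 days ≥ 4 weeks (≈28 days) ✓ → eligible.
Parking Benefit — status full-time ✗ (requires part-time, seasonal, or temporary) → not eligible.

Annual Bonus Plan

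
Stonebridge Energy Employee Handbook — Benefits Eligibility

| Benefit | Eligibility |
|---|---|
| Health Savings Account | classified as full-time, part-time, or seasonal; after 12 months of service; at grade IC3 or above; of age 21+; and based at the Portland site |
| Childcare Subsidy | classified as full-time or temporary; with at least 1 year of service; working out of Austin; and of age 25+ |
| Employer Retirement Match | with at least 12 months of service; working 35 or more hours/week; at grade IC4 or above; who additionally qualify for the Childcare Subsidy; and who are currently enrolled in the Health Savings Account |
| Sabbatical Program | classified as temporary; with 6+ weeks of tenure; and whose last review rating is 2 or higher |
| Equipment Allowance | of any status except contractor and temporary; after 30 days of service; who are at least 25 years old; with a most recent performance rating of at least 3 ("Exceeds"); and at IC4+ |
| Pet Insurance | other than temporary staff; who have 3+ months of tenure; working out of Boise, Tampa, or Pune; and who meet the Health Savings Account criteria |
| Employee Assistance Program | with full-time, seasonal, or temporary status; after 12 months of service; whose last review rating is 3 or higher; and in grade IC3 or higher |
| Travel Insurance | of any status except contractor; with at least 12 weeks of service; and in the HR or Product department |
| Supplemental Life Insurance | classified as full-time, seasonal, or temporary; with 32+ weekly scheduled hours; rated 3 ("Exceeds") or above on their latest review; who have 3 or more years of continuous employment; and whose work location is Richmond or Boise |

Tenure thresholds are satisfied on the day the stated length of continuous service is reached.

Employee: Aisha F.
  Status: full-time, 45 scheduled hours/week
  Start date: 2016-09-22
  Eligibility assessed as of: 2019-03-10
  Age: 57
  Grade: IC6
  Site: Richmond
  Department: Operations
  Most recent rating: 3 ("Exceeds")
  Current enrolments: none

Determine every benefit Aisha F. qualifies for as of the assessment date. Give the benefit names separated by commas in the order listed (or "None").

Service from 2016-09-22 to 2019-03-10: 899 days.
Health Savings Account — status full-time ✓; service 899 days ≥ 12 months (≈360 days) ✓; grade IC6 ≥ IC3 ✓; age 57 ≥ 21 ✓; site Richmond ✗ (not Portland) → not eligible.
Childcare Subsidy — status full-time ✓; service 899 days ≥ 1 year (≈365 days) ✓; site Richmond ✗ (not Austin) → not eligible.
Employer Retirement Match — service 899 days ≥ 12 months (≈360 days) ✓; 45 hrs/wk ≥ 35 ✓; grade IC6 ≥ IC4 ✓; not eligible for Childcare Subsidy ✗ → not eligible.
Sabbatical Program — status full-time ✗ (requires temporary) → not eligible.
Equipment Allowance — status full-time ✓ (not excluded); service 899 days ≥ 30 days ✓; age 57 ≥ 25 ✓; rating 3 ≥ 3 ✓; grade IC6 ≥ IC4 ✓ → eligible.
Pet Insurance — status full-time ✓ (not excluded); service 899 days ≥ 3 months (≈90 days) ✓; site Richmond ✗ (not Boise, Tampa, or Pune) → not eligible.
Employee Assistance Program — status full-time ✓; service 899 days ≥ 12 months (≈360 days) ✓; rating 3 ≥ 3 ✓; grade IC6 ≥ IC3 ✓ → eligible.
Travel Insurance — status full-time ✓ (not excluded); service 899 days ≥ 12 weeks (≈84 days) ✓; dept Operations ✗ → not eligible.
Supplemental Life Insurance — status full-time ✓; 45 hrs/wk ≥ 32 ✓; rating 3 ≥ 3 ✓; service 899 days < 3 years (≈1095 days) ✗ → not eligible.

Equipment Allowance, Employee Assistance Program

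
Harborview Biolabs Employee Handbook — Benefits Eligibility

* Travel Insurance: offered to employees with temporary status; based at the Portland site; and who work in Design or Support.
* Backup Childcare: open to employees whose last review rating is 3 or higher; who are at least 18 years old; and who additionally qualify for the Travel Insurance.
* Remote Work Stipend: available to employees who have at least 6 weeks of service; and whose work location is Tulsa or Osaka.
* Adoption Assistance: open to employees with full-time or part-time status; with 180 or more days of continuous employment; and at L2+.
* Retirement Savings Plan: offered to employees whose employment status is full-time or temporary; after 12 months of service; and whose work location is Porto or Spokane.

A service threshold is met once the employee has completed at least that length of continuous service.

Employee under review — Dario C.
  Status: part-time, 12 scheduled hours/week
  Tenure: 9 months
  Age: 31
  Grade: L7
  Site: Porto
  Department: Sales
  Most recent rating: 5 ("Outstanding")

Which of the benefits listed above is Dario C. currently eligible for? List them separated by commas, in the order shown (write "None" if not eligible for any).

Travel Insurance — status part-time ✗ (requires temporary) → not eligible.
Backup Childcare — rating 5 ≥ 3 ✓; age 31 ≥ 18 ✓; not eligible for Travel Insurance ✗ → not eligible.
Remote Work Stipend — service 9 months ≥ 6 weeks (≈42 days) ✓; site Porto ✗ (not Tulsa or Osaka) → not eligible.
Adoption Assistance — status part-time ✓; service 9 months ≥ 180 days ✓; grade L7 ≥ L2 ✓ → eligible.
Retirement Savings Plan — status part-time ✗ (requires full-time or temporary) → not eligible.

Adoption Assistance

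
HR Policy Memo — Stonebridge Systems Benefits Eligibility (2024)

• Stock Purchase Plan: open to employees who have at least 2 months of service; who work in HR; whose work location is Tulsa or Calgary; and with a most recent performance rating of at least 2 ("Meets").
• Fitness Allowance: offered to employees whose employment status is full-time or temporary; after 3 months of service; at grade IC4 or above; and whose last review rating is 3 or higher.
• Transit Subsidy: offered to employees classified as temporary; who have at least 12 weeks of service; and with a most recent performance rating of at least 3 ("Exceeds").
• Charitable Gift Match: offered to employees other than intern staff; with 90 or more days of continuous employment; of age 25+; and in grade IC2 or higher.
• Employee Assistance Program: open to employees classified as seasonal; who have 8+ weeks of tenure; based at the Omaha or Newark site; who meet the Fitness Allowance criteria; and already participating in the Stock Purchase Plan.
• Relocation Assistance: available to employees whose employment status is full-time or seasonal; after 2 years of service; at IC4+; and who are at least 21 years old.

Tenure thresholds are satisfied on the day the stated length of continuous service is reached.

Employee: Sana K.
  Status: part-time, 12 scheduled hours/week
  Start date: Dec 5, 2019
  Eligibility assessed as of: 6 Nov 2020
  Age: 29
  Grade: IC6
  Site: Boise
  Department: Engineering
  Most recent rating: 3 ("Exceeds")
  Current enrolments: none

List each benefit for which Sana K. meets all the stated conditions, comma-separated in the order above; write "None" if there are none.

Service from Dec 5, 2019 to 6 Nov 2020: 337 days.
Stock Purchase Plan — service 337 days ≥ 2 months (≈60 days) ✓; dept Engineering ✗ → not eligible.
Fitness Allowance — status part-time ✗ (requires full-time or temporary) → not eligible.
Transit Subsidy — status part-time ✗ (requires temporary) → not eligible.
Charitable Gift Match — status part-time ✓ (not excluded); service 337 days ≥ 90 days ✓; age 29 ≥ 25 ✓; grade IC6 ≥ IC2 ✓ → eligible.
Employee Assistance Program — status part-time ✗ (requires seasonal) → not eligible.
Relocation Assistance — status part-time ✗ (requires full-time or seasonal) → not eligible.

Charitable Gift Match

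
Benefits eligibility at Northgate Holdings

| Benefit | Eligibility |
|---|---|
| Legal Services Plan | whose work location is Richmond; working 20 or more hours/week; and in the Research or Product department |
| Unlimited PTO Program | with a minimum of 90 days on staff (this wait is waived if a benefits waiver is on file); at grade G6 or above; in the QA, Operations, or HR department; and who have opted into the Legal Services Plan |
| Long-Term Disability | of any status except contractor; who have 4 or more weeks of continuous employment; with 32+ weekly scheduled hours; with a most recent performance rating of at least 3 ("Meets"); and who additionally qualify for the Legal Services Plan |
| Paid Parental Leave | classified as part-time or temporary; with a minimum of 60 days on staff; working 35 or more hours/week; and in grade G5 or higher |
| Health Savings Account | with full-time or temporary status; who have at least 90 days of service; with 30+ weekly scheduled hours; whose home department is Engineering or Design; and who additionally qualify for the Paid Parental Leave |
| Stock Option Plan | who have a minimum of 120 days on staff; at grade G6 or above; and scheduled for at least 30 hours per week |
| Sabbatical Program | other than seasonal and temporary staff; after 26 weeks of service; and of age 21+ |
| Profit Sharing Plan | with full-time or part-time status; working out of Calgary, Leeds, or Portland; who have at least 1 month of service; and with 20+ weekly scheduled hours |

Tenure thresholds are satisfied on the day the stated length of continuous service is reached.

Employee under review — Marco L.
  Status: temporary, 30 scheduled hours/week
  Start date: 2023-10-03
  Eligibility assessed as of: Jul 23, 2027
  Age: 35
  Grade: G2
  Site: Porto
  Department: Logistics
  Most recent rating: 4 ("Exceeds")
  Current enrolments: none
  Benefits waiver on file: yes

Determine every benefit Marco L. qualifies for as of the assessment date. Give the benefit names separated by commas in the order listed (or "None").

Service from 2023-10-03 to Jul 23, 2027: 1389 days.
Legal Services Plan — site Porto ✗ (not Richmond) → not eligible.
Unlimited PTO Program — benefits waiver on file ✓; grade G2 < G6 ✗ → not eligible.
Long-Term Disability — status temporary ✓ (not excluded); service 1389 days ≥ 4 weeks (≈28 days) ✓; 30 hrs/wk < 32 ✗ → not eligible.
Paid Parental Leave — status temporary ✓; service 1389 days ≥ 60 days ✓; 30 hrs/wk < 35 ✗ → not eligible.
Health Savings Account — status temporary ✓; service 1389 days ≥ 90 days ✓; 30 hrs/wk ≥ 30 ✓; dept Logistics ✗ → not eligible.
Stock Option Plan — service 1389 days ≥ 120 days ✓; grade G2 < G6 ✗ → not eligible.
Sabbatical Program — status temporary ✗ (excluded) → not eligible.
Profit Sharing Plan — status temporary ✗ (requires full-time or part-time) → not eligible.

None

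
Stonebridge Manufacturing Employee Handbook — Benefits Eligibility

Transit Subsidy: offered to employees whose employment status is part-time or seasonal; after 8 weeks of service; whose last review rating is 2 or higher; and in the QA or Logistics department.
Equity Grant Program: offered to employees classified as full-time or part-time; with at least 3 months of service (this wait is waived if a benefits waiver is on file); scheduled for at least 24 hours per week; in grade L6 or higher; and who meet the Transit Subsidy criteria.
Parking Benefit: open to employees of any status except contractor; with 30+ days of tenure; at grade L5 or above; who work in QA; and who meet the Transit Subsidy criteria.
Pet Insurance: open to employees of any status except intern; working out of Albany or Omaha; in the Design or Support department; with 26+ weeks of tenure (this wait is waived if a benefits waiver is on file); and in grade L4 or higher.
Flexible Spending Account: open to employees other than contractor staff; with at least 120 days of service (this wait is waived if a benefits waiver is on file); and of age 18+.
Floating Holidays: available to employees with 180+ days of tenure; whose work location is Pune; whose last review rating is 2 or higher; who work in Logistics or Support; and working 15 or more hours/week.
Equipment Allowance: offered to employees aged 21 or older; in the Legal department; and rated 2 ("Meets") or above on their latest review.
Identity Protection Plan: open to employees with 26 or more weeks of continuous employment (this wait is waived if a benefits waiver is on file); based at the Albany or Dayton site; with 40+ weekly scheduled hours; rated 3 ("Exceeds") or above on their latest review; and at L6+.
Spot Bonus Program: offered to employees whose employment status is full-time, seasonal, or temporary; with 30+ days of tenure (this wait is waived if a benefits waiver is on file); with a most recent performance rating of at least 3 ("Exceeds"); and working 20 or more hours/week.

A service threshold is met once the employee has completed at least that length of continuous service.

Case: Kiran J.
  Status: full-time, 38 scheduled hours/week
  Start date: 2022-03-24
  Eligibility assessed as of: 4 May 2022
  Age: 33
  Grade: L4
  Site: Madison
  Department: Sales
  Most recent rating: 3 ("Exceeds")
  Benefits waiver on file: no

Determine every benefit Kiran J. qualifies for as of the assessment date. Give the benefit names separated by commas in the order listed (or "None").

Spot Bonus Program

Service from 2022-03-24 to 4 May 2022: 41 days.
Transit Subsidy — status full-time ✗ (requires part-time or seasonal) → not eligible.
Equity Grant Program — status full-time ✓; no waiver, service 41 days < 3 months (≈90 days) ✗ → not eligible.
Parking Benefit — status full-time ✓ (not excluded); service 41 days ≥ 30 days ✓; grade L4 < L5 ✗ → not eligible.
Pet Insurance — status full-time ✓ (not excluded); site Madison ✗ (not Albany or Omaha) → not eligible.
Flexible Spending Account — status full-time ✓ (not excluded); no waiver, service 41 days < 120 days ✗ → not eligible.
Floating Holidays — service 41 days < 180 days ✗ → not eligible.
Equipment Allowance — age 33 ≥ 21 ✓; dept Sales ✗ → not eligible.
Identity Protection Plan — no waiver, service 41 days < 26 weeks (≈182 days) ✗ → not eligible.
Spot Bonus Program — status full-time ✓; no waiver, service 41 days ≥ 30 days ✓; rating 3 ≥ 3 ✓; 38 hrs/wk ≥ 20 ✓ → eligible.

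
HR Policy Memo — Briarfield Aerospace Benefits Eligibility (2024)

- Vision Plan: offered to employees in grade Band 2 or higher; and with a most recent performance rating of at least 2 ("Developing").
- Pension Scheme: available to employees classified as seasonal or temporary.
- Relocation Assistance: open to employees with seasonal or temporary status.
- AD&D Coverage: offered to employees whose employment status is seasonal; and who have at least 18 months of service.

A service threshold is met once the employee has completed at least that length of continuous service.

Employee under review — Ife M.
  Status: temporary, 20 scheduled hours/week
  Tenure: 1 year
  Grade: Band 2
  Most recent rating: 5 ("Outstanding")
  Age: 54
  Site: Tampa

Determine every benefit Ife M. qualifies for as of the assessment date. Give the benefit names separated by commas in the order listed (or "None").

Vision Plan, Pension Scheme, Relocation Assistance

Vision Plan — grade Band 2 ≥ Band 2 ✓; rating 5 ≥ 2 ✓ → eligible.
Pension Scheme — status temporary ✓ → eligible.
Relocation Assistance — status temporary ✓ → eligible.
AD&D Coverage — status temporary ✗ (requires seasonal) → not eligible.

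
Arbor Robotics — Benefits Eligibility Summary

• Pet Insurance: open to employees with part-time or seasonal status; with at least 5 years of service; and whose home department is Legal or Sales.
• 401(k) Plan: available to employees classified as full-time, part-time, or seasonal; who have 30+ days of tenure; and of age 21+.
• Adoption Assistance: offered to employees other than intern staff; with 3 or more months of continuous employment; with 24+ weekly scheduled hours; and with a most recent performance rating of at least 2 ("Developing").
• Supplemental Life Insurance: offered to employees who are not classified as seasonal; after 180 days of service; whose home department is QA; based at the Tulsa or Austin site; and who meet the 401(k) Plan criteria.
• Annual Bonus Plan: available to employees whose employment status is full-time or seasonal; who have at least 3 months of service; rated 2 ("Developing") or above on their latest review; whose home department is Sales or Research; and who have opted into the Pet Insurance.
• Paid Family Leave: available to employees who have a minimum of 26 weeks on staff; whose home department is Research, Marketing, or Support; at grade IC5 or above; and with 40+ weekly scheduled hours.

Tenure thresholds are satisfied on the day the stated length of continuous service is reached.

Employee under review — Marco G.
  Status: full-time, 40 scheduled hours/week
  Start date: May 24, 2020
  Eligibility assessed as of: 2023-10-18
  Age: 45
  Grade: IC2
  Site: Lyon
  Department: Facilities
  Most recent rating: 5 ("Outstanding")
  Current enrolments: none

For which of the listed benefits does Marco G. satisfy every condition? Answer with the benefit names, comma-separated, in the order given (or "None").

Service from May 24, 2020 to 2023-10-18: 1242 days.
Pet Insurance — status full-time ✗ (requires part-time or seasonal) → not eligible.
401(k) Plan — status full-time ✓; service 1242 days ≥ 30 days ✓; age 45 ≥ 21 ✓ → eligible.
Adoption Assistance — status full-time ✓ (not excluded); service 1242 days ≥ 3 months (≈90 days) ✓; 40 hrs/wk ≥ 24 ✓; rating 5 ≥ 2 ✓ → eligible.
Supplemental Life Insurance — status full-time ✓ (not excluded); service 1242 days ≥ 180 days ✓; dept Facilities ✗ → not eligible.
Annual Bonus Plan — status full-time ✓; service 1242 days ≥ 3 months (≈90 days) ✓; rating 5 ≥ 2 ✓; dept Facilities ✗ → not eligible.
Paid Family Leave — service 1242 days ≥ 26 weeks (≈182 days) ✓; dept Facilities ✗ → not eligible.

401(k) Plan, Adoption Assistance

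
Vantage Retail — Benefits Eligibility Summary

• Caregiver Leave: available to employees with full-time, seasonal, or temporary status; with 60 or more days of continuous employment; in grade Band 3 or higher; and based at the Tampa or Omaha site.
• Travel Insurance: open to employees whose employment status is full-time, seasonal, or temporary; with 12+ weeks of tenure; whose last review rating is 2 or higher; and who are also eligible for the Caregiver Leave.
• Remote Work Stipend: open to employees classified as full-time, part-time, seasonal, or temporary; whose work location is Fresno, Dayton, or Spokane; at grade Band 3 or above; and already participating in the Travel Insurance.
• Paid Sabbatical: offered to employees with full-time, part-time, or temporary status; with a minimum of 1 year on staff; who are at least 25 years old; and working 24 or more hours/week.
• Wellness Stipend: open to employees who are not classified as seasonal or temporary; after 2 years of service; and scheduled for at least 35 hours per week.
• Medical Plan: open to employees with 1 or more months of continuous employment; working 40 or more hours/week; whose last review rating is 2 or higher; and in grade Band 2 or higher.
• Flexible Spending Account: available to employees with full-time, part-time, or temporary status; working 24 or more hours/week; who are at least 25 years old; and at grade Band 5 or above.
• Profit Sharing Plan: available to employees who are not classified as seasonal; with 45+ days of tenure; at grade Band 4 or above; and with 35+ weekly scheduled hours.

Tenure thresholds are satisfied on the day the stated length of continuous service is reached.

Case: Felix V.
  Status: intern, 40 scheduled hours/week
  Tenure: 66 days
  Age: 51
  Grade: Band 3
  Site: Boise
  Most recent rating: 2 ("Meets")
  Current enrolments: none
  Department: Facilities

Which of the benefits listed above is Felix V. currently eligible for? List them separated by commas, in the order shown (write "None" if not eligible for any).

Medical Plan

Caregiver Leave — status intern ✗ (requires full-time, seasonal, or temporary) → not eligible.
Travel Insurance — status intern ✗ (requires full-time, seasonal, or temporary) → not eligible.
Remote Work Stipend — status intern ✗ (requires full-time, part-time, seasonal, or temporary) → not eligible.
Paid Sabbatical — status intern ✗ (requires full-time, part-time, or temporary) → not eligible.
Wellness Stipend — status intern ✓ (not excluded); service 66 days < 2 years (≈730 days) ✗ → not eligible.
Medical Plan — service 66 days ≥ 1 month (≈30 days) ✓; 40 hrs/wk ≥ 40 ✓; rating 2 ≥ 2 ✓; grade Band 3 ≥ Band 2 ✓ → eligible.
Flexible Spending Account — status intern ✗ (requires full-time, part-time, or temporary) → not eligible.
Profit Sharing Plan — status intern ✓ (not excluded); service 66 days ≥ 45 days ✓; grade Band 3 < Band 4 ✗ → not eligible.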